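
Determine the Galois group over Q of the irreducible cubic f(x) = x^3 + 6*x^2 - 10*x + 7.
Gal(K/Q) = S_3 (symmetric group of order 6)

Compute the discriminant of x^3 + (6)*x^2 + (-10)*x + (7): Δ = -7331. Since Δ is not a rational square, the Galois group is not contained in A_3; it must be the full S_3 (irreducibility of the cubic rules out anything smaller).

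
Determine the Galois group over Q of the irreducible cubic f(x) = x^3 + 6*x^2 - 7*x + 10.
Gal(K/Q) = S_3 (symmetric group of order 6)

Compute the discriminant of x^3 + (6)*x^2 + (-7)*x + (10): Δ = -15764. Since Δ is not a rational square, the Galois group is not contained in A_3; it must be the full S_3 (irreducibility of the cubic rules out anything smaller).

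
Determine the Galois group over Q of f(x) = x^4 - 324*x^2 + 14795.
Gal(K/Q) = V_4 (Klein four-group, Z/2Z × Z/2Z)

f factors as (x^2 - 55)(x^2 - 269), so the splitting field is K = Q(sqrt(55), sqrt(269)). The elements 55, 269, 14795 are all non-squares in Q, so sqrt(55) and sqrt(269) generate independent quadratic extensions. Thus [K:Q] = 4 and Gal(K/Q) is generated by the two order-2 automorphisms sqrt(55) ↦ -sqrt(55) and sqrt(269) ↦ -sqrt(269), giving V_4.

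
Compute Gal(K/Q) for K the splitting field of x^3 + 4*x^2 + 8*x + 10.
Gal(K/Q) = S_3 (symmetric group of order 6)

Compute the discriminant of x^3 + (4)*x^2 + (8)*x + (10): Δ = -524. Since Δ is not a rational square, the Galois group is not contained in A_3; it must be the full S_3 (irreducibility of the cubic rules out anything smaller).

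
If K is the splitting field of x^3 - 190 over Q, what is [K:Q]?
[K:Q] = 6

x^3 - 190 has one real root r = 190^(1/3) and two complex roots r*zeta_3, r*zeta_3^2 where zeta_3 = e^(2*pi*i/3). The splitting field is Q(r, zeta_3). [Q(r):Q] = 3 and [Q(zeta_3):Q] = 2 with gcd = 1, so [Q(r, zeta_3):Q] = 3 * 2 = 6.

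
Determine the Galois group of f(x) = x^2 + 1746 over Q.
Gal(K/Q) = Z/2Z (cyclic of order 2)

x^2 + 1746 is irreducible over Q since -1746 is not a rational square. The splitting field Q(sqrt(-1746)) has degree 2 over Q, and its unique nontrivial automorphism is sqrt(-1746) ↦ -sqrt(-1746). Hence Gal(Q(sqrt(-1746))/Q) = Z/2Z.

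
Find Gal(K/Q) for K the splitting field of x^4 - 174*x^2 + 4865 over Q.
Gal(K/Q) = V_4 (Klein four-group, Z/2Z × Z/2Z)

f factors as (x^2 - 139)(x^2 - 35), so the splitting field is K = Q(sqrt(139), sqrt(35)). The elements 139, 35, 4865 are all non-squares in Q, so sqrt(139) and sqrt(35) generate independent quadratic extensions. Thus [K:Q] = 4 and Gal(K/Q) is generated by the two order-2 automorphisms sqrt(139) ↦ -sqrt(139) and sqrt(35) ↦ -sqrt(35), giving V_4.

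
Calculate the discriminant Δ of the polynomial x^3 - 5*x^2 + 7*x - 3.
Δ = 0

For x^3 + a x^2 + b x + c the discriminant is Δ = 18 a b c - 4 a^3 c + a^2 b^2 - 4 b^3 - 27 c^2.
Plug a = -5, b = 7, c = -3:
  18*(-5)*(7)*(-3) - 4*(-5)^3*(-3) + (-5)^2*(7)^2 - 4*(7)^3 - 27*(-3)^2
  = 1890 + (-1500) + 1225 + (-1372) + (-243)
  = 0.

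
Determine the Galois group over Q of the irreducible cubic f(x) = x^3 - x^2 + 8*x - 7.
Gal(K/Q) = S_3 (symmetric group of order 6)

Compute the discriminant of x^3 + (-1)*x^2 + (8)*x + (-7): Δ = -2327. Since Δ is not a rational square, the Galois group is not contained in A_3; it must be the full S_3 (irreducibility of the cubic rules out anything smaller).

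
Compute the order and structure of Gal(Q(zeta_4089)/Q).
|Gal(Q(zeta_4089)/Q)| = phi(4089) = 2576; group ≅ (Z/4089Z)^* ≅ Z/2Z × Z/28Z × Z/46Z

The n-th cyclotomic polynomial Φ_4089(x) is the minimal polynomial of zeta_4089 over Q and has degree phi(4089) = 2576. So Q(zeta_4089) is a degree-2576 Galois extension with Galois group (Z/4089Z)^*. By CRT, (Z/4089Z)^* ≅ (Z/3Z)^* × (Z/29Z)^* × (Z/47Z)^*. Each prime-power unit group is (Z/3Z)^* ≅ Z/2Z; (Z/29Z)^* ≅ Z/28Z; (Z/47Z)^* ≅ Z/46Z. Hence Gal(Q(zeta_4089)/Q) ≅ Z/2Z × Z/28Z × Z/46Z.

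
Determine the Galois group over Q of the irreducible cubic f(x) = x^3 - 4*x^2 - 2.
Gal(K/Q) = S_3 (symmetric group of order 6)

Compute the discriminant of x^3 + (-4)*x^2 + (0)*x + (-2): Δ = -620. Since Δ is not a rational square, the Galois group is not contained in A_3; it must be the full S_3 (irreducibility of the cubic rules out anything smaller).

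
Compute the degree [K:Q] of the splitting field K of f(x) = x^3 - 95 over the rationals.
[K:Q] = 6

x^3 - 95 has one real root r = 95^(1/3) and two complex roots r*zeta_3, r*zeta_3^2 where zeta_3 = e^(2*pi*i/3). The splitting field is Q(r, zeta_3). [Q(r):Q] = 3 and [Q(zeta_3):Q] = 2 with gcd = 1, so [Q(r, zeta_3):Q] = 3 * 2 = 6.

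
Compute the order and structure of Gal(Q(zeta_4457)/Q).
|Gal(Q(zeta_4457)/Q)| = phi(4457) = 4456; group ≅ (Z/4457Z)^* ≅ Z/4456Z

The n-th cyclotomic polynomial Φ_4457(x) is the minimal polynomial of zeta_4457 over Q and has degree phi(4457) = 4456. So Q(zeta_4457) is a degree-4456 Galois extension with Galois group (Z/4457Z)^*. (Z/4457Z)^* is cyclic since 4457 is an odd prime power (or 4). Hence Gal(Q(zeta_4457)/Q) ≅ Z/4456Z.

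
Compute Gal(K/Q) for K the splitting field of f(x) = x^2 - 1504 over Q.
Gal(K/Q) = Z/2Z (cyclic of order 2)

x^2 - 1504 is irreducible over Q since 1504 is not a rational square. The splitting field Q(sqrt(1504)) has degree 2 over Q, and its unique nontrivial automorphism is sqrt(1504) ↦ -sqrt(1504). Hence Gal(Q(sqrt(1504))/Q) = Z/2Z.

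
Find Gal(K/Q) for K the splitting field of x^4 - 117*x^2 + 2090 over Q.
Gal(K/Q) = V_4 (Klein four-group, Z/2Z × Z/2Z)

f factors as (x^2 - 95)(x^2 - 22), so the splitting field is K = Q(sqrt(95), sqrt(22)). The elements 95, 22, 2090 are all non-squares in Q, so sqrt(95) and sqrt(22) generate independent quadratic extensions. Thus [K:Q] = 4 and Gal(K/Q) is generated by the two order-2 automorphisms sqrt(95) ↦ -sqrt(95) and sqrt(22) ↦ -sqrt(22), giving V_4.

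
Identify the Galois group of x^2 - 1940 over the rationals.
Gal(K/Q) = Z/2Z (cyclic of order 2)

x^2 - 1940 is irreducible over Q since 1940 is not a rational square. The splitting field Q(sqrt(1940)) has degree 2 over Q, and its unique nontrivial automorphism is sqrt(1940) ↦ -sqrt(1940). Hence Gal(Q(sqrt(1940))/Q) = Z/2Z.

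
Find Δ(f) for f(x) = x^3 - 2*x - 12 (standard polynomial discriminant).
Δ = -3856

For a depressed cubic x^3 + p x + q the discriminant is Δ = -4 p^3 - 27 q^2 = -4*(-2)^3 - 27*(-12)^2 = 32 - 3888 = -3856.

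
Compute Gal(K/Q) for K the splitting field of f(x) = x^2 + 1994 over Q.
Gal(K/Q) = Z/2Z (cyclic of order 2)

x^2 + 1994 is irreducible over Q since -1994 is not a rational square. The splitting field Q(sqrt(-1994)) has degree 2 over Q, and its unique nontrivial automorphism is sqrt(-1994) ↦ -sqrt(-1994). Hence Gal(Q(sqrt(-1994))/Q) = Z/2Z.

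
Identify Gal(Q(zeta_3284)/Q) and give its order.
|Gal(Q(zeta_3284)/Q)| = phi(3284) = 1640; group ≅ (Z/3284Z)^* ≅ Z/2Z × Z/820Z

The n-th cyclotomic polynomial Φ_3284(x) is the minimal polynomial of zeta_3284 over Q and has degree phi(3284) = 1640. So Q(zeta_3284) is a degree-1640 Galois extension with Galois group (Z/3284Z)^*. By CRT, (Z/3284Z)^* ≅ (Z/4Z)^* × (Z/821Z)^*. Each prime-power unit group is (Z/4Z)^* ≅ Z/2Z; (Z/821Z)^* ≅ Z/820Z. Hence Gal(Q(zeta_3284)/Q) ≅ Z/2Z × Z/820Z.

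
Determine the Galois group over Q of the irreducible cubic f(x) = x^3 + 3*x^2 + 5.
Gal(K/Q) = S_3 (symmetric group of order 6)

Compute the discriminant of x^3 + (3)*x^2 + (0)*x + (5): Δ = -1215. Since Δ is not a rational square, the Galois group is not contained in A_3; it must be the full S_3 (irreducibility of the cubic rules out anything smaller).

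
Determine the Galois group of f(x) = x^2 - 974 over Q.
Gal(K/Q) = Z/2Z (cyclic of order 2)

x^2 - 974 is irreducible over Q since 974 is not a rational square. The splitting field Q(sqrt(974)) has degree 2 over Q, and its unique nontrivial automorphism is sqrt(974) ↦ -sqrt(974). Hence Gal(Q(sqrt(974))/Q) = Z/2Z.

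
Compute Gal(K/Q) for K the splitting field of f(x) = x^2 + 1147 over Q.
Gal(K/Q) = Z/2Z (cyclic of order 2)

x^2 + 1147 is irreducible over Q since -1147 is not a rational square. The splitting field Q(sqrt(-1147)) has degree 2 over Q, and its unique nontrivial automorphism is sqrt(-1147) ↦ -sqrt(-1147). Hence Gal(Q(sqrt(-1147))/Q) = Z/2Z.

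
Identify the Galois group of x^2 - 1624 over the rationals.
Gal(K/Q) = Z/2Z (cyclic of order 2)

x^2 - 1624 is irreducible over Q since 1624 is not a rational square. The splitting field Q(sqrt(1624)) has degree 2 over Q, and its unique nontrivial automorphism is sqrt(1624) ↦ -sqrt(1624). Hence Gal(Q(sqrt(1624))/Q) = Z/2Z.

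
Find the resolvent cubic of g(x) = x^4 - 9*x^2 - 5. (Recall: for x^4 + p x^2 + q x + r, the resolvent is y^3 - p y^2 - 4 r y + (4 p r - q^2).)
h(y) = y^3 + 9*y^2 + 20*y + 180

Identify coefficients: p = -9, q = 0, r = -5.
Plug into h(y) = y^3 - p y^2 - 4 r y + (4 p r - q^2):
  h(y) = y^3 - (-9) y^2 - 4*(-5) y + (4*(-9)*(-5) - (0)^2)
       = y^3 + (9) y^2 + (20) y + (180).
Simplifying: h(y) = y^3 + 9*y^2 + 20*y + 180.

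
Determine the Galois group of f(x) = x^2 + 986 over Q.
Gal(K/Q) = Z/2Z (cyclic of order 2)

x^2 + 986 is irreducible over Q since -986 is not a rational square. The splitting field Q(sqrt(-986)) has degree 2 over Q, and its unique nontrivial automorphism is sqrt(-986) ↦ -sqrt(-986). Hence Gal(Q(sqrt(-986))/Q) = Z/2Z.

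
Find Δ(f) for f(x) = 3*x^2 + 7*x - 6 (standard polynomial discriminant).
Δ = 121

For a quadratic a x^2 + b x + c the discriminant is Δ = b^2 - 4ac = (7)^2 - 4*(3)*(-6) = 49 - (-72) = 121.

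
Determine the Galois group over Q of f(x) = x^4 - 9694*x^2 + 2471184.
Gal(K/Q) = Z/2Z (cyclic of order 2)

f factors as (x^2 - 262)(x^2 - 9432), so the splitting field is K = Q(sqrt(262), sqrt(9432)). The squarefree part of 262 is 262 and the squarefree part of 9432 is also 262, so sqrt(262) and sqrt(9432) are both rational multiples of sqrt(262). Hence Q(sqrt(262)) = Q(sqrt(9432)) = Q(sqrt(262)), and the splitting field collapses to a single degree-2 extension with Galois group Z/2Z.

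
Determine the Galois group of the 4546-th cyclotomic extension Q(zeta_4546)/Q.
|Gal(Q(zeta_4546)/Q)| = phi(4546) = 2272; group ≅ (Z/4546Z)^* ≅ Z/2272Z

The n-th cyclotomic polynomial Φ_4546(x) is the minimal polynomial of zeta_4546 over Q and has degree phi(4546) = 2272. So Q(zeta_4546) is a degree-2272 Galois extension with Galois group (Z/4546Z)^*. By CRT, (Z/4546Z)^* ≅ (Z/2Z)^* × (Z/2273Z)^*. Each prime-power unit group is (Z/2Z)^* ≅ trivial group (order 1); (Z/2273Z)^* ≅ Z/2272Z. Hence Gal(Q(zeta_4546)/Q) ≅ Z/2272Z.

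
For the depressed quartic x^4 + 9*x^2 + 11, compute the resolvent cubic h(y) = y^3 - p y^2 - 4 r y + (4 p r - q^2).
h(y) = y^3 - 9*y^2 - 44*y + 396

Identify coefficients: p = 9, q = 0, r = 11.
Plug into h(y) = y^3 - p y^2 - 4 r y + (4 p r - q^2):
  h(y) = y^3 - (9) y^2 - 4*(11) y + (4*(9)*(11) - (0)^2)
       = y^3 + (-9) y^2 + (-44) y + (396).
Simplifying: h(y) = y^3 - 9*y^2 - 44*y + 396.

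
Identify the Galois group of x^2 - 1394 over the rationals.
Gal(K/Q) = Z/2Z (cyclic of order 2)

x^2 - 1394 is irreducible over Q since 1394 is not a rational square. The splitting field Q(sqrt(1394)) has degree 2 over Q, and its unique nontrivial automorphism is sqrt(1394) ↦ -sqrt(1394). Hence Gal(Q(sqrt(1394))/Q) = Z/2Z.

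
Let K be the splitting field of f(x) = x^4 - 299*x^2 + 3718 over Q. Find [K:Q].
[K:Q] = 4

f factors as (x^2 - 13)(x^2 - 286); the splitting field is K = Q(sqrt(13), sqrt(286)). Since 13, 286, and 3718 are all non-squares in Q, the three subfields Q(sqrt(13)), Q(sqrt(286)), Q(sqrt(3718)) are distinct degree-2 extensions, so [K:Q] = 4 (Klein four Galois group).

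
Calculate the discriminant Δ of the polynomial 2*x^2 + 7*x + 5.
Δ = 9

For a quadratic a x^2 + b x + c the discriminant is Δ = b^2 - 4ac = (7)^2 - 4*(2)*(5) = 49 - (40) = 9.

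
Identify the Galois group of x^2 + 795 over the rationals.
Gal(K/Q) = Z/2Z (cyclic of order 2)

x^2 + 795 is irreducible over Q since -795 is not a rational square. The splitting field Q(sqrt(-795)) has degree 2 over Q, and its unique nontrivial automorphism is sqrt(-795) ↦ -sqrt(-795). Hence Gal(Q(sqrt(-795))/Q) = Z/2Z.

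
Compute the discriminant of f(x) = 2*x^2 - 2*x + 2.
Δ = -12

For a quadratic a x^2 + b x + c the discriminant is Δ = b^2 - 4ac = (-2)^2 - 4*(2)*(2) = 4 - (16) = -12.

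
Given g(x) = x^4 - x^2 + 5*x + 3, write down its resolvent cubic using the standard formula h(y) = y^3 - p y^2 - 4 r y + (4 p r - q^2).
h(y) = y^3 + y^2 - 12*y - 37

Identify coefficients: p = -1, q = 5, r = 3.
Plug into h(y) = y^3 - p y^2 - 4 r y + (4 p r - q^2):
  h(y) = y^3 - (-1) y^2 - 4*(3) y + (4*(-1)*(3) - (5)^2)
       = y^3 + (1) y^2 + (-12) y + (-37).
Simplifying: h(y) = y^3 + y^2 - 12*y - 37.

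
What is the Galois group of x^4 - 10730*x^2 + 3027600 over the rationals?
Gal(K/Q) = Z/2Z (cyclic of order 2)

f factors as (x^2 - 290)(x^2 - 10440), so the splitting field is K = Q(sqrt(290), sqrt(10440)). The squarefree part of 290 is 290 and the squarefree part of 10440 is also 290, so sqrt(290) and sqrt(10440) are both rational multiples of sqrt(290). Hence Q(sqrt(290)) = Q(sqrt(10440)) = Q(sqrt(290)), and the splitting field collapses to a single degree-2 extension with Galois group Z/2Z.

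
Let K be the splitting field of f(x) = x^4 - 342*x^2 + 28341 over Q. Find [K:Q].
[K:Q] = 4

f factors as (x^2 - 141)(x^2 - 201); the splitting field is K = Q(sqrt(141), sqrt(201)). Since 141, 201, and 28341 are all non-squares in Q, the three subfields Q(sqrt(141)), Q(sqrt(201)), Q(sqrt(28341)) are distinct degree-2 extensions, so [K:Q] = 4 (Klein four Galois group).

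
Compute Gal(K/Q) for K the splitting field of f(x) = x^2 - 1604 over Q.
Gal(K/Q) = Z/2Z (cyclic of order 2)

x^2 - 1604 is irreducible over Q since 1604 is not a rational square. The splitting field Q(sqrt(1604)) has degree 2 over Q, and its unique nontrivial automorphism is sqrt(1604) ↦ -sqrt(1604). Hence Gal(Q(sqrt(1604))/Q) = Z/2Z.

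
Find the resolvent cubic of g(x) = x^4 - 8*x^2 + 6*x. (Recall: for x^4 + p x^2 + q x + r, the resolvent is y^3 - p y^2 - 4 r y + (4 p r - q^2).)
h(y) = y^3 + 8*y^2 - 36

Identify coefficients: p = -8, q = 6, r = 0.
Plug into h(y) = y^3 - p y^2 - 4 r y + (4 p r - q^2):
  h(y) = y^3 - (-8) y^2 - 4*(0) y + (4*(-8)*(0) - (6)^2)
       = y^3 + (8) y^2 + (0) y + (-36).
Simplifying: h(y) = y^3 + 8*y^2 - 36.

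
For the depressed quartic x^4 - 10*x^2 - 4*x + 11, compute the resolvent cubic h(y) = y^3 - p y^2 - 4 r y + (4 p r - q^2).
h(y) = y^3 + 10*y^2 - 44*y - 456

Identify coefficients: p = -10, q = -4, r = 11.
Plug into h(y) = y^3 - p y^2 - 4 r y + (4 p r - q^2):
  h(y) = y^3 - (-10) y^2 - 4*(11) y + (4*(-10)*(11) - (-4)^2)
       = y^3 + (10) y^2 + (-44) y + (-456).
Simplifying: h(y) = y^3 + 10*y^2 - 44*y - 456.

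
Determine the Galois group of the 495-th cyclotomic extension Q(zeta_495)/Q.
|Gal(Q(zeta_495)/Q)| = phi(495) = 240; group ≅ (Z/495Z)^* ≅ Z/4Z × Z/6Z × Z/10Z

The n-th cyclotomic polynomial Φ_495(x) is the minimal polynomial of zeta_495 over Q and has degree phi(495) = 240. So Q(zeta_495) is a degree-240 Galois extension with Galois group (Z/495Z)^*. By CRT, (Z/495Z)^* ≅ (Z/9Z)^* × (Z/5Z)^* × (Z/11Z)^*. Each prime-power unit group is (Z/9Z)^* ≅ Z/6Z; (Z/5Z)^* ≅ Z/4Z; (Z/11Z)^* ≅ Z/10Z. Hence Gal(Q(zeta_495)/Q) ≅ Z/4Z × Z/6Z × Z/10Z.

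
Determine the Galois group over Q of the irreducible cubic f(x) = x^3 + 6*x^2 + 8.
Gal(K/Q) = S_3 (symmetric group of order 6)

Compute the discriminant of x^3 + (6)*x^2 + (0)*x + (8): Δ = -8640. Since Δ is not a rational square, the Galois group is not contained in A_3; it must be the full S_3 (irreducibility of the cubic rules out anything smaller).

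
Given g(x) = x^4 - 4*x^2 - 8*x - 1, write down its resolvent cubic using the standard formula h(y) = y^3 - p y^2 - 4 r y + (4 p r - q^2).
h(y) = y^3 + 4*y^2 + 4*y - 48

Identify coefficients: p = -4, q = -8, r = -1.
Plug into h(y) = y^3 - p y^2 - 4 r y + (4 p r - q^2):
  h(y) = y^3 - (-4) y^2 - 4*(-1) y + (4*(-4)*(-1) - (-8)^2)
       = y^3 + (4) y^2 + (4) y + (-48).
Simplifying: h(y) = y^3 + 4*y^2 + 4*y - 48.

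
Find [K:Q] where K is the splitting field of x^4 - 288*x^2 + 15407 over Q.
[K:Q] = 4

f factors as (x^2 - 71)(x^2 - 217); the splitting field is K = Q(sqrt(71), sqrt(217)). Since 71, 217, and 15407 are all non-squares in Q, the three subfields Q(sqrt(71)), Q(sqrt(217)), Q(sqrt(15407)) are distinct degree-2 extensions, so [K:Q] = 4 (Klein four Galois group).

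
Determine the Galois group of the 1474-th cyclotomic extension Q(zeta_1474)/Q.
|Gal(Q(zeta_1474)/Q)| = phi(1474) = 660; group ≅ (Z/1474Z)^* ≅ Z/10Z × Z/66Z

The n-th cyclotomic polynomial Φ_1474(x) is the minimal polynomial of zeta_1474 over Q and has degree phi(1474) = 660. So Q(zeta_1474) is a degree-660 Galois extension with Galois group (Z/1474Z)^*. By CRT, (Z/1474Z)^* ≅ (Z/2Z)^* × (Z/11Z)^* × (Z/67Z)^*. Each prime-power unit group is (Z/2Z)^* ≅ trivial group (order 1); (Z/11Z)^* ≅ Z/10Z; (Z/67Z)^* ≅ Z/66Z. Hence Gal(Q(zeta_1474)/Q) ≅ Z/10Z × Z/66Z.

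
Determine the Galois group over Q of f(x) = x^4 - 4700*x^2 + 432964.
Gal(K/Q) = Z/2Z (cyclic of order 2)

f factors as (x^2 - 94)(x^2 - 4606), so the splitting field is K = Q(sqrt(94), sqrt(4606)). The squarefree part of 94 is 94 and the squarefree part of 4606 is also 94, so sqrt(94) and sqrt(4606) are both rational multiples of sqrt(94). Hence Q(sqrt(94)) = Q(sqrt(4606)) = Q(sqrt(94)), and the splitting field collapses to a single degree-2 extension with Galois group Z/2Z.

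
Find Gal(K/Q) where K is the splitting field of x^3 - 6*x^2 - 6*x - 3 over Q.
Gal(K/Q) = S_3 (symmetric group of order 6)

Compute the discriminant of x^3 + (-6)*x^2 + (-6)*x + (-3): Δ = -2619. Since Δ is not a rational square, the Galois group is not contained in A_3; it must be the full S_3 (irreducibility of the cubic rules out anything smaller).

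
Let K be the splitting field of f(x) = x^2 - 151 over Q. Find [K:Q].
[K:Q] = 2

The polynomial x^2 - 151 is irreducible over Q since 151 is not a perfect square. Its splitting field is Q(sqrt(151)), which has degree 2 over Q.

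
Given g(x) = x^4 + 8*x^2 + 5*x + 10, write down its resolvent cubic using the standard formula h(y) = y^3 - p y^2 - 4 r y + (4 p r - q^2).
h(y) = y^3 - 8*y^2 - 40*y + 295

Identify coefficients: p = 8, q = 5, r = 10.
Plug into h(y) = y^3 - p y^2 - 4 r y + (4 p r - q^2):
  h(y) = y^3 - (8) y^2 - 4*(10) y + (4*(8)*(10) - (5)^2)
       = y^3 + (-8) y^2 + (-40) y + (295).
Simplifying: h(y) = y^3 - 8*y^2 - 40*y + 295.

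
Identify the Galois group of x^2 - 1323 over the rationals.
Gal(K/Q) = Z/2Z (cyclic of order 2)

x^2 - 1323 is irreducible over Q since 1323 is not a rational square. The splitting field Q(sqrt(1323)) has degree 2 over Q, and its unique nontrivial automorphism is sqrt(1323) ↦ -sqrt(1323). Hence Gal(Q(sqrt(1323))/Q) = Z/2Z.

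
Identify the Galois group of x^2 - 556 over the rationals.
Gal(K/Q) = Z/2Z (cyclic of order 2)

x^2 - 556 is irreducible over Q since 556 is not a rational square. The splitting field Q(sqrt(556)) has degree 2 over Q, and its unique nontrivial automorphism is sqrt(556) ↦ -sqrt(556). Hence Gal(Q(sqrt(556))/Q) = Z/2Z.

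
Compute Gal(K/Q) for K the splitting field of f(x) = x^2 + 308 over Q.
Gal(K/Q) = Z/2Z (cyclic of order 2)

x^2 + 308 is irreducible over Q since -308 is not a rational square. The splitting field Q(sqrt(-308)) has degree 2 over Q, and its unique nontrivial automorphism is sqrt(-308) ↦ -sqrt(-308). Hence Gal(Q(sqrt(-308))/Q) = Z/2Z.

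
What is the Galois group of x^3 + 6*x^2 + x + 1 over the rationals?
Gal(K/Q) = S_3 (symmetric group of order 6)

Compute the discriminant of x^3 + (6)*x^2 + (1)*x + (1): Δ = -751. Since Δ is not a rational square, the Galois group is not contained in A_3; it must be the full S_3 (irreducibility of the cubic rules out anything smaller).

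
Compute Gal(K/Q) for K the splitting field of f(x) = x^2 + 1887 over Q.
Gal(K/Q) = Z/2Z (cyclic of order 2)

x^2 + 1887 is irreducible over Q since -1887 is not a rational square. The splitting field Q(sqrt(-1887)) has degree 2 over Q, and its unique nontrivial automorphism is sqrt(-1887) ↦ -sqrt(-1887). Hence Gal(Q(sqrt(-1887))/Q) = Z/2Z.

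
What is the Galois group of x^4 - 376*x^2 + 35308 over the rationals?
Gal(K/Q) = V_4 (Klein four-group, Z/2Z × Z/2Z)

f factors as (x^2 - 182)(x^2 - 194), so the splitting field is K = Q(sqrt(182), sqrt(194)). The elements 182, 194, 35308 are all non-squares in Q, so sqrt(182) and sqrt(194) generate independent quadratic extensions. Thus [K:Q] = 4 and Gal(K/Q) is generated by the two order-2 automorphisms sqrt(182) ↦ -sqrt(182) and sqrt(194) ↦ -sqrt(194), giving V_4.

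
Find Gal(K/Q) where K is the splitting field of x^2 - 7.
Gal(K/Q) = Z/2Z (cyclic of order 2)

x^2 - 7 is irreducible over Q since 7 is not a rational square. The splitting field Q(sqrt(7)) has degree 2 over Q, and its unique nontrivial automorphism is sqrt(7) ↦ -sqrt(7). Hence Gal(Q(sqrt(7))/Q) = Z/2Z.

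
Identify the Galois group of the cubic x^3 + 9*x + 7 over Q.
Gal(K/Q) = S_3 (symmetric group of order 6)

Compute the discriminant of x^3 + (0)*x^2 + (9)*x + (7): Δ = -4239. Since Δ is not a rational square, the Galois group is not contained in A_3; it must be the full S_3 (irreducibility of the cubic rules out anything smaller).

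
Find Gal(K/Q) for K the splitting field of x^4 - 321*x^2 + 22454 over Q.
Gal(K/Q) = V_4 (Klein four-group, Z/2Z × Z/2Z)

f factors as (x^2 - 218)(x^2 - 103), so the splitting field is K = Q(sqrt(218), sqrt(103)). The elements 218, 103, 22454 are all non-squares in Q, so sqrt(218) and sqrt(103) generate independent quadratic extensions. Thus [K:Q] = 4 and Gal(K/Q) is generated by the two order-2 automorphisms sqrt(218) ↦ -sqrt(218) and sqrt(103) ↦ -sqrt(103), giving V_4.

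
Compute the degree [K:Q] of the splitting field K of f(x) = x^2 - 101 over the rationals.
[K:Q] = 2

The polynomial x^2 - 101 is irreducible over Q since 101 is not a perfect square. Its splitting field is Q(sqrt(101)), which has degree 2 over Q.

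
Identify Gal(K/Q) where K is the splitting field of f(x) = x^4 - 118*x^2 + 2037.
Gal(K/Q) = V_4 (Klein four-group, Z/2Z × Z/2Z)

f factors as (x^2 - 97)(x^2 - 21), so the splitting field is K = Q(sqrt(97), sqrt(21)). The elements 97, 21, 2037 are all non-squares in Q, so sqrt(97) and sqrt(21) generate independent quadratic extensions. Thus [K:Q] = 4 and Gal(K/Q) is generated by the two order-2 automorphisms sqrt(97) ↦ -sqrt(97) and sqrt(21) ↦ -sqrt(21), giving V_4.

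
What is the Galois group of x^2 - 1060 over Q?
Gal(K/Q) = Z/2Z (cyclic of order 2)

x^2 - 1060 is irreducible over Q since 1060 is not a rational square. The splitting field Q(sqrt(1060)) has degree 2 over Q, and its unique nontrivial automorphism is sqrt(1060) ↦ -sqrt(1060). Hence Gal(Q(sqrt(1060))/Q) = Z/2Z.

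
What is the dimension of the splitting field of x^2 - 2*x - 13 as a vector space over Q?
[K:Q] = 2

The discriminant of x^2 + (-2)*x + (-13) is b^2 - 4c = 4 - (-52) = 56. Since 56 is not a perfect square in Q, the polynomial is irreducible over Q. Its two roots generate a degree-2 extension, so [K:Q] = 2.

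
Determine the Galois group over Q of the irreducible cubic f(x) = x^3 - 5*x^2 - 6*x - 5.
Gal(K/Q) = S_3 (symmetric group of order 6)

Compute the discriminant of x^3 + (-5)*x^2 + (-6)*x + (-5): Δ = -4111. Since Δ is not a rational square, the Galois group is not contained in A_3; it must be the full S_3 (irreducibility of the cubic rules out anything smaller).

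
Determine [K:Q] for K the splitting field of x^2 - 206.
[K:Q] = 2

The polynomial x^2 - 206 is irreducible over Q since 206 is not a perfect square. Its splitting field is Q(sqrt(206)), which has degree 2 over Q.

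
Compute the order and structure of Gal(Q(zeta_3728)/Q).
|Gal(Q(zeta_3728)/Q)| = phi(3728) = 1856; group ≅ (Z/3728Z)^* ≅ Z/2Z × Z/4Z × Z/232Z

The n-th cyclotomic polynomial Φ_3728(x) is the minimal polynomial of zeta_3728 over Q and has degree phi(3728) = 1856. So Q(zeta_3728) is a degree-1856 Galois extension with Galois group (Z/3728Z)^*. By CRT, (Z/3728Z)^* ≅ (Z/16Z)^* × (Z/233Z)^*. Each prime-power unit group is (Z/16Z)^* ≅ Z/2Z × Z/4Z; (Z/233Z)^* ≅ Z/232Z. Hence Gal(Q(zeta_3728)/Q) ≅ Z/2Z × Z/4Z × Z/232Z.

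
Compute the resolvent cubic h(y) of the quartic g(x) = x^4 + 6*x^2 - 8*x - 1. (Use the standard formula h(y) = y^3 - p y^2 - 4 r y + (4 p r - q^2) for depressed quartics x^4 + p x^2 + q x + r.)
h(y) = y^3 - 6*y^2 + 4*y - 88

Identify coefficients: p = 6, q = -8, r = -1.
Plug into h(y) = y^3 - p y^2 - 4 r y + (4 p r - q^2):
  h(y) = y^3 - (6) y^2 - 4*(-1) y + (4*(6)*(-1) - (-8)^2)
       = y^3 + (-6) y^2 + (4) y + (-88).
Simplifying: h(y) = y^3 - 6*y^2 + 4*y - 88.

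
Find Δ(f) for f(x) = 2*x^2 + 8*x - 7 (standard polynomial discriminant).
Δ = 120

For a quadratic a x^2 + b x + c the discriminant is Δ = b^2 - 4ac = (8)^2 - 4*(2)*(-7) = 64 - (-56) = 120.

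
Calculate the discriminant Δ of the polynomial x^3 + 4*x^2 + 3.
Δ = -1011

For x^3 + a x^2 + b x + c the discriminant is Δ = 18 a b c - 4 a^3 c + a^2 b^2 - 4 b^3 - 27 c^2.
Plug a = 4, b = 0, c = 3:
  18*(4)*(0)*(3) - 4*(4)^3*(3) + (4)^2*(0)^2 - 4*(0)^3 - 27*(3)^2
  = 0 + (-768) + 0 + (0) + (-243)
  = -1011.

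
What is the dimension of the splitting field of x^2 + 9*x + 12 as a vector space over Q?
[K:Q] = 2

The discriminant of x^2 + (9)*x + (12) is b^2 - 4c = 81 - (48) = 33. Since 33 is not a perfect square in Q, the polynomial is irreducible over Q. Its two roots generate a degree-2 extension, so [K:Q] = 2.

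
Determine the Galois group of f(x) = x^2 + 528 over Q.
Gal(K/Q) = Z/2Z (cyclic of order 2)

x^2 + 528 is irreducible over Q since -528 is not a rational square. The splitting field Q(sqrt(-528)) has degree 2 over Q, and its unique nontrivial automorphism is sqrt(-528) ↦ -sqrt(-528). Hence Gal(Q(sqrt(-528))/Q) = Z/2Z.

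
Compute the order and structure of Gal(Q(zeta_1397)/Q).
|Gal(Q(zeta_1397)/Q)| = phi(1397) = 1260; group ≅ (Z/1397Z)^* ≅ Z/10Z × Z/126Z

The n-th cyclotomic polynomial Φ_1397(x) is the minimal polynomial of zeta_1397 over Q and has degree phi(1397) = 1260. So Q(zeta_1397) is a degree-1260 Galois extension with Galois group (Z/1397Z)^*. By CRT, (Z/1397Z)^* ≅ (Z/11Z)^* × (Z/127Z)^*. Each prime-power unit group is (Z/11Z)^* ≅ Z/10Z; (Z/127Z)^* ≅ Z/126Z. Hence Gal(Q(zeta_1397)/Q) ≅ Z/10Z × Z/126Z.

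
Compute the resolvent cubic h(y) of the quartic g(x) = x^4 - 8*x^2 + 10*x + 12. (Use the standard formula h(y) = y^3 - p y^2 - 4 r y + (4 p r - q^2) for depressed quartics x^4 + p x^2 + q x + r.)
h(y) = y^3 + 8*y^2 - 48*y - 484

Identify coefficients: p = -8, q = 10, r = 12.
Plug into h(y) = y^3 - p y^2 - 4 r y + (4 p r - q^2):
  h(y) = y^3 - (-8) y^2 - 4*(12) y + (4*(-8)*(12) - (10)^2)
       = y^3 + (8) y^2 + (-48) y + (-484).
Simplifying: h(y) = y^3 + 8*y^2 - 48*y - 484.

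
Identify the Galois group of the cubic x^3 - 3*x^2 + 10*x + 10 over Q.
Gal(K/Q) = S_3 (symmetric group of order 6)

Compute the discriminant of x^3 + (-3)*x^2 + (10)*x + (10): Δ = -10120. Since Δ is not a rational square, the Galois group is not contained in A_3; it must be the full S_3 (irreducibility of the cubic rules out anything smaller).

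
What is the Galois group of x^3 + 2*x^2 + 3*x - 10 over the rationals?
Gal(K/Q) = S_3 (symmetric group of order 6)

Compute the discriminant of x^3 + (2)*x^2 + (3)*x + (-10): Δ = -3532. Since Δ is not a rational square, the Galois group is not contained in A_3; it must be the full S_3 (irreducibility of the cubic rules out anything smaller).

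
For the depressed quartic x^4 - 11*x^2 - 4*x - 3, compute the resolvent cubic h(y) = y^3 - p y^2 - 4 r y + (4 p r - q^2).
h(y) = y^3 + 11*y^2 + 12*y + 116

Identify coefficients: p = -11, q = -4, r = -3.
Plug into h(y) = y^3 - p y^2 - 4 r y + (4 p r - q^2):
  h(y) = y^3 - (-11) y^2 - 4*(-3) y + (4*(-11)*(-3) - (-4)^2)
       = y^3 + (11) y^2 + (12) y + (116).
Simplifying: h(y) = y^3 + 11*y^2 + 12*y + 116.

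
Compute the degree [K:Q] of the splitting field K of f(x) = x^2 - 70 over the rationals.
[K:Q] = 2

The polynomial x^2 - 70 is irreducible over Q since 70 is not a perfect square. Its splitting field is Q(sqrt(70)), which has degree 2 over Q.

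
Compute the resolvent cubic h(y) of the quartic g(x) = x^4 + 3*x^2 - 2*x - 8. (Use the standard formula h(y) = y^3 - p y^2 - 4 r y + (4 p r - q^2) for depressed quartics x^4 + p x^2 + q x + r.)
h(y) = y^3 - 3*y^2 + 32*y - 100

Identify coefficients: p = 3, q = -2, r = -8.
Plug into h(y) = y^3 - p y^2 - 4 r y + (4 p r - q^2):
  h(y) = y^3 - (3) y^2 - 4*(-8) y + (4*(3)*(-8) - (-2)^2)
       = y^3 + (-3) y^2 + (32) y + (-100).
Simplifying: h(y) = y^3 - 3*y^2 + 32*y - 100.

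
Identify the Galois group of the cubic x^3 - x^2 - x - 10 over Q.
Gal(K/Q) = S_3 (symmetric group of order 6)

Compute the discriminant of x^3 + (-1)*x^2 + (-1)*x + (-10): Δ = -2915. Since Δ is not a rational square, the Galois group is not contained in A_3; it must be the full S_3 (irreducibility of the cubic rules out anything smaller).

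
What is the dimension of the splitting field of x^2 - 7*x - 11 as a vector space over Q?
[K:Q] = 2

The discriminant of x^2 + (-7)*x + (-11) is b^2 - 4c = 49 - (-44) = 93. Since 93 is not a perfect square in Q, the polynomial is irreducible over Q. Its two roots generate a degree-2 extension, so [K:Q] = 2.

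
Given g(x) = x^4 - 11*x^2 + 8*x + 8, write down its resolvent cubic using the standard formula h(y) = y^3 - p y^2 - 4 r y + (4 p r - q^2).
h(y) = y^3 + 11*y^2 - 32*y - 416

Identify coefficients: p = -11, q = 8, r = 8.
Plug into h(y) = y^3 - p y^2 - 4 r y + (4 p r - q^2):
  h(y) = y^3 - (-11) y^2 - 4*(8) y + (4*(-11)*(8) - (8)^2)
       = y^3 + (11) y^2 + (-32) y + (-416).
Simplifying: h(y) = y^3 + 11*y^2 - 32*y - 416.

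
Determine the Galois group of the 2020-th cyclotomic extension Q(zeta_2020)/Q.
|Gal(Q(zeta_2020)/Q)| = phi(2020) = 800; group ≅ (Z/2020Z)^* ≅ Z/2Z × Z/4Z × Z/100Z

The n-th cyclotomic polynomial Φ_2020(x) is the minimal polynomial of zeta_2020 over Q and has degree phi(2020) = 800. So Q(zeta_2020) is a degree-800 Galois extension with Galois group (Z/2020Z)^*. By CRT, (Z/2020Z)^* ≅ (Z/4Z)^* × (Z/5Z)^* × (Z/101Z)^*. Each prime-power unit group is (Z/4Z)^* ≅ Z/2Z; (Z/5Z)^* ≅ Z/4Z; (Z/101Z)^* ≅ Z/100Z. Hence Gal(Q(zeta_2020)/Q) ≅ Z/2Z × Z/4Z × Z/100Z.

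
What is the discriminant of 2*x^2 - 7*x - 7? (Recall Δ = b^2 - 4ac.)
Δ = 105

For a quadratic a x^2 + b x + c the discriminant is Δ = b^2 - 4ac = (-7)^2 - 4*(2)*(-7) = 49 - (-56) = 105.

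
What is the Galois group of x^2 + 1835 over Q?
Gal(K/Q) = Z/2Z (cyclic of order 2)

x^2 + 1835 is irreducible over Q since -1835 is not a rational square. The splitting field Q(sqrt(-1835)) has degree 2 over Q, and its unique nontrivial automorphism is sqrt(-1835) ↦ -sqrt(-1835). Hence Gal(Q(sqrt(-1835))/Q) = Z/2Z.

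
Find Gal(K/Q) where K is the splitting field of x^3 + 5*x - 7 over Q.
Gal(K/Q) = S_3 (symmetric group of order 6)

Compute the discriminant of x^3 + (0)*x^2 + (5)*x + (-7): Δ = -1823. Since Δ is not a rational square, the Galois group is not contained in A_3; it must be the full S_3 (irreducibility of the cubic rules out anything smaller).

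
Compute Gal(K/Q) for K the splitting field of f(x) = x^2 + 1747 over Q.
Gal(K/Q) = Z/2Z (cyclic of order 2)

x^2 + 1747 is irreducible over Q since -1747 is not a rational square. The splitting field Q(sqrt(-1747)) has degree 2 over Q, and its unique nontrivial automorphism is sqrt(-1747) ↦ -sqrt(-1747). Hence Gal(Q(sqrt(-1747))/Q) = Z/2Z.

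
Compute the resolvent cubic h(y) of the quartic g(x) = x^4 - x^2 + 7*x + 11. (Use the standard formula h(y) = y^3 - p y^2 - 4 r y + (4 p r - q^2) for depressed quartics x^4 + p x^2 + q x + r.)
h(y) = y^3 + y^2 - 44*y - 93

Identify coefficients: p = -1, q = 7, r = 11.
Plug into h(y) = y^3 - p y^2 - 4 r y + (4 p r - q^2):
  h(y) = y^3 - (-1) y^2 - 4*(11) y + (4*(-1)*(11) - (7)^2)
       = y^3 + (1) y^2 + (-44) y + (-93).
Simplifying: h(y) = y^3 + y^2 - 44*y - 93.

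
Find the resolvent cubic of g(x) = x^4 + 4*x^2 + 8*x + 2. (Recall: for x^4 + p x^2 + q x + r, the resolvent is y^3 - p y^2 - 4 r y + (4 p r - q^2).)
h(y) = y^3 - 4*y^2 - 8*y - 32

Identify coefficients: p = 4, q = 8, r = 2.
Plug into h(y) = y^3 - p y^2 - 4 r y + (4 p r - q^2):
  h(y) = y^3 - (4) y^2 - 4*(2) y + (4*(4)*(2) - (8)^2)
       = y^3 + (-4) y^2 + (-8) y + (-32).
Simplifying: h(y) = y^3 - 4*y^2 - 8*y - 32.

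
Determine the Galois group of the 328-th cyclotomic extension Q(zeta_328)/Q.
|Gal(Q(zeta_328)/Q)| = phi(328) = 160; group ≅ (Z/328Z)^* ≅ Z/2Z × Z/2Z × Z/40Z

The n-th cyclotomic polynomial Φ_328(x) is the minimal polynomial of zeta_328 over Q and has degree phi(328) = 160. So Q(zeta_328) is a degree-160 Galois extension with Galois group (Z/328Z)^*. By CRT, (Z/328Z)^* ≅ (Z/8Z)^* × (Z/41Z)^*. Each prime-power unit group is (Z/8Z)^* ≅ Z/2Z × Z/2Z; (Z/41Z)^* ≅ Z/40Z. Hence Gal(Q(zeta_328)/Q) ≅ Z/2Z × Z/2Z × Z/40Z.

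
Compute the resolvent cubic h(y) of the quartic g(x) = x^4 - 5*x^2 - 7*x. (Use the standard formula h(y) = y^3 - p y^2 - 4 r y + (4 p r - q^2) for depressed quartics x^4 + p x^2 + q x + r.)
h(y) = y^3 + 5*y^2 - 49

Identify coefficients: p = -5, q = -7, r = 0.
Plug into h(y) = y^3 - p y^2 - 4 r y + (4 p r - q^2):
  h(y) = y^3 - (-5) y^2 - 4*(0) y + (4*(-5)*(0) - (-7)^2)
       = y^3 + (5) y^2 + (0) y + (-49).
Simplifying: h(y) = y^3 + 5*y^2 - 49.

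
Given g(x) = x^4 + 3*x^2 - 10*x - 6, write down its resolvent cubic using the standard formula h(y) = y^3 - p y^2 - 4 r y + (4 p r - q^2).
h(y) = y^3 - 3*y^2 + 24*y - 172

Identify coefficients: p = 3, q = -10, r = -6.
Plug into h(y) = y^3 - p y^2 - 4 r y + (4 p r - q^2):
  h(y) = y^3 - (3) y^2 - 4*(-6) y + (4*(3)*(-6) - (-10)^2)
       = y^3 + (-3) y^2 + (24) y + (-172).
Simplifying: h(y) = y^3 - 3*y^2 + 24*y - 172.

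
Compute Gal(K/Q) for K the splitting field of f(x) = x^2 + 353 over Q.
Gal(K/Q) = Z/2Z (cyclic of order 2)

x^2 + 353 is irreducible over Q since -353 is not a rational square. The splitting field Q(sqrt(-353)) has degree 2 over Q, and its unique nontrivial automorphism is sqrt(-353) ↦ -sqrt(-353). Hence Gal(Q(sqrt(-353))/Q) = Z/2Z.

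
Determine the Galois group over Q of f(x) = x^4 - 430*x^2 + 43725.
Gal(K/Q) = V_4 (Klein four-group, Z/2Z × Z/2Z)

f factors as (x^2 - 165)(x^2 - 265), so the splitting field is K = Q(sqrt(165), sqrt(265)). The elements 165, 265, 43725 are all non-squares in Q, so sqrt(165) and sqrt(265) generate independent quadratic extensions. Thus [K:Q] = 4 and Gal(K/Q) is generated by the two order-2 automorphisms sqrt(165) ↦ -sqrt(165) and sqrt(265) ↦ -sqrt(265), giving V_4.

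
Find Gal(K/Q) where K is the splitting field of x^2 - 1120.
Gal(K/Q) = Z/2Z (cyclic of order 2)

x^2 - 1120 is irreducible over Q since 1120 is not a rational square. The splitting field Q(sqrt(1120)) has degree 2 over Q, and its unique nontrivial automorphism is sqrt(1120) ↦ -sqrt(1120). Hence Gal(Q(sqrt(1120))/Q) = Z/2Z.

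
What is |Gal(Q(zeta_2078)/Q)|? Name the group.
|Gal(Q(zeta_2078)/Q)| = phi(2078) = 1038; group ≅ (Z/2078Z)^* ≅ Z/1038Z

The n-th cyclotomic polynomial Φ_2078(x) is the minimal polynomial of zeta_2078 over Q and has degree phi(2078) = 1038. So Q(zeta_2078) is a degree-1038 Galois extension with Galois group (Z/2078Z)^*. By CRT, (Z/2078Z)^* ≅ (Z/2Z)^* × (Z/1039Z)^*. Each prime-power unit group is (Z/2Z)^* ≅ trivial group (order 1); (Z/1039Z)^* ≅ Z/1038Z. Hence Gal(Q(zeta_2078)/Q) ≅ Z/1038Z.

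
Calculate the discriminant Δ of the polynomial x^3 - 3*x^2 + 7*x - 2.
Δ = -499

For x^3 + a x^2 + b x + c the discriminant is Δ = 18 a b c - 4 a^3 c + a^2 b^2 - 4 b^3 - 27 c^2.
Plug a = -3, b = 7, c = -2:
  18*(-3)*(7)*(-2) - 4*(-3)^3*(-2) + (-3)^2*(7)^2 - 4*(7)^3 - 27*(-2)^2
  = 756 + (-216) + 441 + (-1372) + (-108)
  = -499.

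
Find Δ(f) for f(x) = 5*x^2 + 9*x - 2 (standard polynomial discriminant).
Δ = 121

For a quadratic a x^2 + b x + c the discriminant is Δ = b^2 - 4ac = (9)^2 - 4*(5)*(-2) = 81 - (-40) = 121.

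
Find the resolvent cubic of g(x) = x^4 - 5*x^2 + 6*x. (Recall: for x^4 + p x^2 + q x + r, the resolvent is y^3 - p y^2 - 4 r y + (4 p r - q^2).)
h(y) = y^3 + 5*y^2 - 36

Identify coefficients: p = -5, q = 6, r = 0.
Plug into h(y) = y^3 - p y^2 - 4 r y + (4 p r - q^2):
  h(y) = y^3 - (-5) y^2 - 4*(0) y + (4*(-5)*(0) - (6)^2)
       = y^3 + (5) y^2 + (0) y + (-36).
Simplifying: h(y) = y^3 + 5*y^2 - 36.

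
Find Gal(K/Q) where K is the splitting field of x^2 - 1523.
Gal(K/Q) = Z/2Z (cyclic of order 2)

x^2 - 1523 is irreducible over Q since 1523 is not a rational square. The splitting field Q(sqrt(1523)) has degree 2 over Q, and its unique nontrivial automorphism is sqrt(1523) ↦ -sqrt(1523). Hence Gal(Q(sqrt(1523))/Q) = Z/2Z.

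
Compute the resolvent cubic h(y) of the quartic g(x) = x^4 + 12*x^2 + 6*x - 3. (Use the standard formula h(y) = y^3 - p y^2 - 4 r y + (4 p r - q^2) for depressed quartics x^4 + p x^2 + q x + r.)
h(y) = y^3 - 12*y^2 + 12*y - 180

Identify coefficients: p = 12, q = 6, r = -3.
Plug into h(y) = y^3 - p y^2 - 4 r y + (4 p r - q^2):
  h(y) = y^3 - (12) y^2 - 4*(-3) y + (4*(12)*(-3) - (6)^2)
       = y^3 + (-12) y^2 + (12) y + (-180).
Simplifying: h(y) = y^3 - 12*y^2 + 12*y - 180.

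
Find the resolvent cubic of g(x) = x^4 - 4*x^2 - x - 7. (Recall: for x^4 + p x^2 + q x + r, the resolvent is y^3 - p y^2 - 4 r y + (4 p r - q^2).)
h(y) = y^3 + 4*y^2 + 28*y + 111

Identify coefficients: p = -4, q = -1, r = -7.
Plug into h(y) = y^3 - p y^2 - 4 r y + (4 p r - q^2):
  h(y) = y^3 - (-4) y^2 - 4*(-7) y + (4*(-4)*(-7) - (-1)^2)
       = y^3 + (4) y^2 + (28) y + (111).
Simplifying: h(y) = y^3 + 4*y^2 + 28*y + 111.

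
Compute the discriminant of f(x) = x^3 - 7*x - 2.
Δ = 1264

For a depressed cubic x^3 + p x + q the discriminant is Δ = -4 p^3 - 27 q^2 = -4*(-7)^3 - 27*(-2)^2 = 1372 - 108 = 1264.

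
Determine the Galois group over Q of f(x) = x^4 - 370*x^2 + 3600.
Gal(K/Q) = Z/2Z (cyclic of order 2)

f factors as (x^2 - 360)(x^2 - 10), so the splitting field is K = Q(sqrt(360), sqrt(10)). The squarefree part of 360 is 10 and the squarefree part of 10 is also 10, so sqrt(360) and sqrt(10) are both rational multiples of sqrt(10). Hence Q(sqrt(360)) = Q(sqrt(10)) = Q(sqrt(10)), and the splitting field collapses to a single degree-2 extension with Galois group Z/2Z.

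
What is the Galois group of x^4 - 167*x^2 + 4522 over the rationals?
Gal(K/Q) = V_4 (Klein four-group, Z/2Z × Z/2Z)

f factors as (x^2 - 34)(x^2 - 133), so the splitting field is K = Q(sqrt(34), sqrt(133)). The elements 34, 133, 4522 are all non-squares in Q, so sqrt(34) and sqrt(133) generate independent quadratic extensions. Thus [K:Q] = 4 and Gal(K/Q) is generated by the two order-2 automorphisms sqrt(34) ↦ -sqrt(34) and sqrt(133) ↦ -sqrt(133), giving V_4.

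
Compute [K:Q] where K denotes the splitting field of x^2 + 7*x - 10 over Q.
[K:Q] = 2

The discriminant of x^2 + (7)*x + (-10) is b^2 - 4c = 49 - (-40) = 89. Since 89 is not a perfect square in Q, the polynomial is irreducible over Q. Its two roots generate a degree-2 extension, so [K:Q] = 2.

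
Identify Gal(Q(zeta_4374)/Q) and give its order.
|Gal(Q(zeta_4374)/Q)| = phi(4374) = 1458; group ≅ (Z/4374Z)^* ≅ Z/1458Z

The n-th cyclotomic polynomial Φ_4374(x) is the minimal polynomial of zeta_4374 over Q and has degree phi(4374) = 1458. So Q(zeta_4374) is a degree-1458 Galois extension with Galois group (Z/4374Z)^*. By CRT, (Z/4374Z)^* ≅ (Z/2Z)^* × (Z/2187Z)^*. Each prime-power unit group is (Z/2Z)^* ≅ trivial group (order 1); (Z/2187Z)^* ≅ Z/1458Z. Hence Gal(Q(zeta_4374)/Q) ≅ Z/1458Z.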